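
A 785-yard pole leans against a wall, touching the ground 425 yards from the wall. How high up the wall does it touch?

The ladder, wall, and ground form a right triangle with hypotenuse 785 and one leg 425.
By the Pythagorean theorem: h² = 785² - 425² = 616225 - 180625 = 435600
h = √435600 = 660 yards

660 yards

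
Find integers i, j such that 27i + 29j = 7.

Step 1: Check solvability.
gcd(27, 29) = 1
Since 1 divides 7, solutions exist.

Step 2: Apply extended Euclidean algorithm to find gcd.
We find integers such that 27*x0 + 29*y0 = 1

Step 3: Scale the particular solution.
Multiply by 7/1 = 7:
i = 98, j = -91

Step 4: Verify.
27*(98) + 29*(-91) = 7 = 7 ✓

i = 98, j = -91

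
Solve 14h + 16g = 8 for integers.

Step 1: Check solvability.
gcd(14, 16) = 2
Since 2 divides 8, solutions exist.

Step 2: Apply extended Euclidean algorithm to find gcd.
We find integers such that 14*x0 + 16*y0 = 2

Step 3: Scale the particular solution.
Multiply by 8/2 = 4:
h = -4, g = 4

Step 4: Verify.
14*(-4) + 16*(4) = 8 = 8 ✓

h = -4, g = 4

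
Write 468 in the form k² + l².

We need to find integers k, l > 0 such that k² + l² = 468.
Trying k = 12: l² = 468 - 12² = 468 - 144 = 324
l = 18
Check: 12² + 18² = 144 + 324 = 468 ✓

468 = 12² + 18²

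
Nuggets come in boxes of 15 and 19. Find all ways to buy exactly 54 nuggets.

We need non-negative integers (x, y) with 15x + 19y = 54.
For each x in 0..3, check if 54 - 15x is a non-negative multiple of 19.
No x yields an integer y ≥ 0.

No solution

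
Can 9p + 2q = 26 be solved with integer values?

Step 1: Compute gcd(9, 2).
gcd(9, 2) = 1

Step 2: Check divisibility.
Does 1 divide 26? 26 = 1 x 26, so yes.

By the theorem on linear Diophantine equations, 9p + 2q = 26 has integer solutions if and only if gcd(9, 2) divides 26. Since 1 | 26, solutions exist.

Yes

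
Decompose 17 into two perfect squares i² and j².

We need to find integers i, j > 0 such that i² + j² = 17.
Trying i = 1: j² = 17 - 1² = 17 - 1 = 16
j = 4
Check: 1² + 4² = 1 + 16 = 17 ✓

17 = 1² + 4²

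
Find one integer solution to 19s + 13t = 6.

Step 1: Check solvability.
gcd(19, 13) = 1
Since 1 divides 6, solutions exist.

Step 2: Apply extended Euclidean algorithm to find gcd.
We find integers such that 19*x0 + 13*y0 = 1

Step 3: Scale the particular solution.
Multiply by 6/1 = 6:
s = -12, t = 18

Step 4: Verify.
19*(-12) + 13*(18) = 6 = 6 ✓

s = -12, t = 18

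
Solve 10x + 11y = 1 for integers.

Step 1: Check solvability.
gcd(10, 11) = 1
Since 1 divides 1, solutions exist.

Step 2: Apply extended Euclidean algorithm to find gcd.
We find integers such that 10*x0 + 11*y0 = 1

Step 3: Scale the particular solution.
Multiply by 1/1 = 1:
x = -1, y = 1

Step 4: Verify.
10*(-1) + 11*(1) = 1 = 1 ✓

x = -1, y = 1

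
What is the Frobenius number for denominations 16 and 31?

For two coprime denominations a and b, the Frobenius number (largest value not representable as a non-negative combination) is ab - a - b.
Here gcd(16, 31) = 1, so they are coprime.
F(16, 31) = 16·31 - 16 - 31 = 496 - 47 = 449

449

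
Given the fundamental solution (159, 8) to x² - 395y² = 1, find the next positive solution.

Solutions to x² - Dy² = 1 are generated by powers of (x₀ + y₀√D).
The next solution satisfies x₁ + y₁√395 = (x₀ + y₀√395)², giving:
x₁ = x₀² + 395y₀² = 159² + 395·8² = 25281 + 25280 = 50561
y₁ = 2x₀y₀ = 2·159·8 = 2544

Verify: 50561² - 395·2544² = 2556414721 - 2556414720 = 1 ✓

x = 50561, y = 2544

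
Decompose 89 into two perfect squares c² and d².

We need to find integers c, d > 0 such that c² + d² = 89.
Trying c = 5: d² = 89 - 5² = 89 - 25 = 64
d = 8
Check: 5² + 8² = 25 + 64 = 89 ✓

89 = 5² + 8²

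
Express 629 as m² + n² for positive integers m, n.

We need to find integers m, n > 0 such that m² + n² = 629.
Trying m = 2: n² = 629 - 2² = 629 - 4 = 625
n = 25
Check: 2² + 25² = 4 + 625 = 629 ✓

629 = 2² + 25²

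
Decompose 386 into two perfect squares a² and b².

We need to find integers a, b > 0 such that a² + b² = 386.
Trying a = 5: b² = 386 - 5² = 386 - 25 = 361
b = 19
Check: 5² + 19² = 25 + 361 = 386 ✓

386 = 5² + 19²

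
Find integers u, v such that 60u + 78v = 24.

Step 1: Check solvability.
gcd(60, 78) = 6
Since 6 divides 24, solutions exist.

Step 2: Apply extended Euclidean algorithm to find gcd.
We find integers such that 60*x0 + 78*y0 = 6

Step 3: Scale the particular solution.
Multiply by 24/6 = 4:
u = 16, v = -12

Step 4: Verify.
60*(16) + 78*(-12) = 24 = 24 ✓

u = 16, v = -12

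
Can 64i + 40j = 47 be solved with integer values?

Step 1: Compute gcd(64, 40).
gcd(64, 40) = 8

Step 2: Check divisibility.
Does 8 divide 47? 47 = 8 x 5 + 7, so no.

By the theorem on linear Diophantine equations, 64i + 40j = 47 has integer solutions if and only if gcd(64, 40) divides 47. Since 8 does not divide 47, no solutions exist.

No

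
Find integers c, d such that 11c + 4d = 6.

Step 1: Check solvability.
gcd(11, 4) = 1
Since 1 divides 6, solutions exist.

Step 2: Apply extended Euclidean algorithm to find gcd.
We find integers such that 11*x0 + 4*y0 = 1

Step 3: Scale the particular solution.
Multiply by 6/1 = 6:
c = -6, d = 18

Step 4: Verify.
11*(-6) + 4*(18) = 6 = 6 ✓

c = -6, d = 18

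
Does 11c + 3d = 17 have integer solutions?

Step 1: Compute gcd(11, 3).
gcd(11, 3) = 1

Step 2: Check divisibility.
Does 1 divide 17? 17 = 1 x 17, so yes.

By the theorem on linear Diophantine equations, 11c + 3d = 17 has integer solutions if and only if gcd(11, 3) divides 17. Since 1 | 17, solutions exist.

Yes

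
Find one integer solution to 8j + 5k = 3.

Step 1: Check solvability.
gcd(8, 5) = 1
Since 1 divides 3, solutions exist.

Step 2: Apply extended Euclidean algorithm to find gcd.
We find integers such that 8*x0 + 5*y0 = 1

Step 3: Scale the particular solution.
Multiply by 3/1 = 3:
j = 6, k = -9

Step 4: Verify.
8*(6) + 5*(-9) = 3 = 3 ✓

j = 6, k = -9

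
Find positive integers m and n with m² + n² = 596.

We need to find integers m, n > 0 such that m² + n² = 596.
Trying m = 14: n² = 596 - 14² = 596 - 196 = 400
n = 20
Check: 14² + 20² = 196 + 400 = 596 ✓

596 = 14² + 20²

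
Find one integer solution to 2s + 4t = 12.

Step 1: Check solvability.
gcd(2, 4) = 2
Since 2 divides 12, solutions exist.

Step 2: Apply extended Euclidean algorithm to find gcd.
We find integers such that 2*x0 + 4*y0 = 2

Step 3: Scale the particular solution.
Multiply by 12/2 = 6:
s = 6, t = 0

Step 4: Verify.
2*(6) + 4*(0) = 12 = 12 ✓

s = 6, t = 0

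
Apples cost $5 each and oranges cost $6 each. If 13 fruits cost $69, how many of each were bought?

Let a = apples, o = oranges.
a + o = 13
5a + 6o = 69
Substitute o = 13 - a:
5a + 6(13 - a) = 69
(5 - 6)a = 69 - 78
-1a = -9
a = 9, o = 13 - 9 = 4

Apples: 9, Oranges: 4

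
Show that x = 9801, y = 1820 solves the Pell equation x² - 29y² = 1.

Compute x² = 9801² = 96059601
Compute 29y² = 29·1820² = 29·3312400 = 96059600
x² - 29y² = 96059601 - 96059600 = 1
Since this equals 1, (9801, 1820) is a solution.

Yes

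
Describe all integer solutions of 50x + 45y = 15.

Step 1: Compute gcd(50, 45) = 5.
Since 5 divides 15, solutions exist.

Step 2: Find a particular solution using extended Euclidean algorithm.
We get x₀ = 3, y₀ = -3.
Check: 50*3 + 45*-3 = 15 = 15 ✓

Step 3: Write the general solution.
x = 3 + (45/5)t = 3 + 9t
y = -3 - (50/5)t = -3 - 10t
for any integer t.

x = 3 + 9t, y = -3 - 10t for integer t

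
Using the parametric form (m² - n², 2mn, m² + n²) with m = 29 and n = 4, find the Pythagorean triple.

a = m² - n² = 29² - 4² = 841 - 16 = 825
b = 2mn = 2·29·4 = 232
c = m² + n² = 841 + 16 = 857
Verify: 825² + 232² = 680625 + 53824 = 734449 = 857² ✓

(825, 232, 857)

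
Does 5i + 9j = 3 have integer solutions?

Step 1: Compute gcd(5, 9).
gcd(5, 9) = 1

Step 2: Check divisibility.
Does 1 divide 3? 3 = 1 x 3, so yes.

By the theorem on linear Diophantine equations, 5i + 9j = 3 has integer solutions if and only if gcd(5, 9) divides 3. Since 1 | 3, solutions exist.

Yes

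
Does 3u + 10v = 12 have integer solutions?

Step 1: Compute gcd(3, 10).
gcd(3, 10) = 1

Step 2: Check divisibility.
Does 1 divide 12? 12 = 1 x 12, so yes.

By the theorem on linear Diophantine equations, 3u + 10v = 12 has integer solutions if and only if gcd(3, 10) divides 12. Since 1 | 12, solutions exist.

Yes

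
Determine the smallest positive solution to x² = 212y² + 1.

We seek the smallest positive integers (x, y) with x² - 212y² = 1, i.e., x² = 212y² + 1.
Try successive y values:
y = 1: x² = 212·1² + 1 = 213, not a perfect square
y = 2: x² = 212·2² + 1 = 849, not a perfect square
y = 3: x² = 212·3² + 1 = 1909, not a perfect square
... continuing the search (or via continued fractions) ...
y = 4550: x² = 212·4550² + 1 = 4388930001, x = 66249 ✓

Verify: 66249² - 212·4550² = 4388930001 - 4388930000 = 1 ✓

x = 66249, y = 4550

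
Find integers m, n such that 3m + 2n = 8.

Step 1: Check solvability.
gcd(3, 2) = 1
Since 1 divides 8, solutions exist.

Step 2: Apply extended Euclidean algorithm to find gcd.
We find integers such that 3*x0 + 2*y0 = 1

Step 3: Scale the particular solution.
Multiply by 8/1 = 8:
m = 8, n = -8

Step 4: Verify.
3*(8) + 2*(-8) = 8 = 8 ✓

m = 8, n = -8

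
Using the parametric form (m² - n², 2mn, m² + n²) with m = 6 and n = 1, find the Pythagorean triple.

a = m² - n² = 36 - 1 = 35
b = 2mn = 2·6·1 = 12
c = m² + n² = 36 + 1 = 37
Verify: 35² + 12² = 1225 + 144 = 1369 = 37² ✓

(35, 12, 37)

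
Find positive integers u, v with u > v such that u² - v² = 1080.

Factor: u² - v² = (u+v)(u-v) = 1080.
We need two factors of 1080 with the same parity.
Use u+v = 540 and u-v = 2 (product 540·2 = 1080).
Adding: 2u = 542, so u = 271.
Subtracting: 2v = 538, so v = 269.
Check: 271² - 269² = 73441 - 72361 = 1080 ✓

u = 271, v = 269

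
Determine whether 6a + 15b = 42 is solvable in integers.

Step 1: Compute gcd(6, 15).
gcd(6, 15) = 3

Step 2: Check divisibility.
Does 3 divide 42? 42 = 3 x 14, so yes.

By the theorem on linear Diophantine equations, 6a + 15b = 42 has integer solutions if and only if gcd(6, 15) divides 42. Since 3 | 42, solutions exist.

Yes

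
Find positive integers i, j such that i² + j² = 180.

Search for i with 180 - i² a perfect square.
i = 6: 180 - 6² = 180 - 36 = 144 = 12² ✓
So i = 6, j = 12.

i = 6, j = 12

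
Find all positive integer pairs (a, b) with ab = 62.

The positive divisors of 62 are: 1, 2, 31, 62.
Each divisor d gives the pair (d, 62/d):
(1, 62), (2, 31), (31, 2), (62, 1)

(1, 62), (2, 31), (31, 2), (62, 1)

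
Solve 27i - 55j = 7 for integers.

Step 1: Check solvability.
gcd(27, 55) = 1
Since 1 divides 7, solutions exist.

Step 2: Apply extended Euclidean algorithm to find gcd.
We find integers such that 27*x0 + 55*y0 = 1

Step 3: Scale the particular solution.
Multiply by 7/1 = 7:
i = -14, j = -7

Step 4: Verify.
27*(-14) - 55*(-7) = 7 = 7 ✓

i = -14, j = -7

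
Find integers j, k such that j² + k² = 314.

We need to find integers j, k > 0 such that j² + k² = 314.
Trying j = 5: k² = 314 - 5² = 314 - 25 = 289
k = 17
Check: 5² + 17² = 25 + 289 = 314 ✓

314 = 5² + 17²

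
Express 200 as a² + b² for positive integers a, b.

We need to find integers a, b > 0 such that a² + b² = 200.
Trying a = 2: b² = 200 - 2² = 200 - 4 = 196
b = 14
Check: 2² + 14² = 4 + 196 = 200 ✓

200 = 2² + 14²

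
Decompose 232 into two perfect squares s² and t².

We need to find integers s, t > 0 such that s² + t² = 232.
Trying s = 6: t² = 232 - 6² = 232 - 36 = 196
t = 14
Check: 6² + 14² = 36 + 196 = 232 ✓

232 = 6² + 14²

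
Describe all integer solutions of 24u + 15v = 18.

Step 1: Compute gcd(24, 15) = 3.
Since 3 divides 18, solutions exist.

Step 2: Find a particular solution using extended Euclidean algorithm.
We get u₀ = 12, v₀ = -18.
Check: 24*12 + 15*-18 = 18 = 18 ✓

Step 3: Write the general solution.
u = 12 + (15/3)t = 12 + 5t
v = -18 - (24/3)t = -18 - 8t
for any integer t.

u = 12 + 5t, v = -18 - 8t for integer t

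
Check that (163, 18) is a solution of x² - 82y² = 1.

Compute x² = 163² = 26569
Compute 82y² = 82·18² = 82·324 = 26568
x² - 82y² = 26569 - 26568 = 1
Since this equals 1, (163, 18) is a solution.

Yes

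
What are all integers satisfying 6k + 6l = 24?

Step 1: Compute gcd(6, 6) = 6.
Since 6 divides 24, solutions exist.

Step 2: Find a particular solution using extended Euclidean algorithm.
We get k₀ = 0, l₀ = 4.
Check: 6*0 + 6*4 = 24 = 24 ✓

Step 3: Write the general solution.
k = 0 + (6/6)t = 0 + 1t
l = 4 - (6/6)t = 4 - 1t
for any integer t.

k = 0 + 1t, l = 4 - 1t for integer t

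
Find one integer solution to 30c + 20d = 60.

Step 1: Check solvability.
gcd(30, 20) = 10
Since 10 divides 60, solutions exist.

Step 2: Apply extended Euclidean algorithm to find gcd.
We find integers such that 30*x0 + 20*y0 = 10

Step 3: Scale the particular solution.
Multiply by 60/10 = 6:
c = 6, d = -6

Step 4: Verify.
30*(6) + 20*(-6) = 60 = 60 ✓

c = 6, d = -6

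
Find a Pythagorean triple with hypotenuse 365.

We need a² + b² = 365² = 133225.
Trying: 357² + 76² = 127449 + 5776 = 133225 ✓

(357, 76, 365)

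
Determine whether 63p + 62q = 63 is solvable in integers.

Step 1: Compute gcd(63, 62).
gcd(63, 62) = 1

Step 2: Check divisibility.
Does 1 divide 63? 63 = 1 x 63, so yes.

By the theorem on linear Diophantine equations, 63p + 62q = 63 has integer solutions if and only if gcd(63, 62) divides 63. Since 1 | 63, solutions exist.

Yes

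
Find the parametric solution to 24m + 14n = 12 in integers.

Step 1: Compute gcd(24, 14) = 2.
Since 2 divides 12, solutions exist.

Step 2: Find a particular solution using extended Euclidean algorithm.
We get m₀ = 18, n₀ = -30.
Check: 24*18 + 14*-30 = 12 = 12 ✓

Step 3: Write the general solution.
m = 18 + (14/2)t = 18 + 7t
n = -30 - (24/2)t = -30 - 12t
for any integer t.

m = 18 + 7t, n = -30 - 12t for integer t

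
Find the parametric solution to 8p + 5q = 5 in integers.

Step 1: Compute gcd(8, 5) = 1.
Since 1 divides 5, solutions exist.

Step 2: Find a particular solution using extended Euclidean algorithm.
We get p₀ = 10, q₀ = -15.
Check: 8*10 + 5*-15 = 5 = 5 ✓

Step 3: Write the general solution.
p = 10 + (5/1)t = 10 + 5t
q = -15 - (8/1)t = -15 - 8t
for any integer t.

p = 10 + 5t, q = -15 - 8t for integer t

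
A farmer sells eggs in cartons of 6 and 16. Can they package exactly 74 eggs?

We need non-negative a, b with 6a + 16b = 74.
gcd(6, 16) = 2 divides 74.
Try a = 7: 16b = 74 - 42 = 32, so b = 2.
One way: 7 cartons of 6 and 2 cartons of 16.

Yes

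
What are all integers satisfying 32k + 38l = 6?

Step 1: Compute gcd(32, 38) = 2.
Since 2 divides 6, solutions exist.

Step 2: Find a particular solution using extended Euclidean algorithm.
We get k₀ = 18, l₀ = -15.
Check: 32*18 + 38*-15 = 6 = 6 ✓

Step 3: Write the general solution.
k = 18 + (38/2)t = 18 + 19t
l = -15 - (32/2)t = -15 - 16t
for any integer t.

k = 18 + 19t, l = -15 - 16t for integer t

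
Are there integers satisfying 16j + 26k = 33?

Step 1: Compute gcd(16, 26).
gcd(16, 26) = 2

Step 2: Check divisibility.
Does 2 divide 33? 33 = 2 x 16 + 1, so no.

By the theorem on linear Diophantine equations, 16j + 26k = 33 has integer solutions if and only if gcd(16, 26) divides 33. Since 2 does not divide 33, no solutions exist.

No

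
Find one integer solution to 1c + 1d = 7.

Step 1: Check solvability.
gcd(1, 1) = 1
Since 1 divides 7, solutions exist.

Step 2: Apply extended Euclidean algorithm to find gcd.
We find integers such that 1*x0 + 1*y0 = 1

Step 3: Scale the particular solution.
Multiply by 7/1 = 7:
c = 0, d = 7

Step 4: Verify.
1*(0) + 1*(7) = 7 = 7 ✓

c = 0, d = 7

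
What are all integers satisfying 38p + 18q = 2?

Step 1: Compute gcd(38, 18) = 2.
Since 2 divides 2, solutions exist.

Step 2: Find a particular solution using extended Euclidean algorithm.
We get p₀ = 1, q₀ = -2.
Check: 38*1 + 18*-2 = 2 = 2 ✓

Step 3: Write the general solution.
p = 1 + (18/2)t = 1 + 9t
q = -2 - (38/2)t = -2 - 19t
for any integer t.

p = 1 + 9t, q = -2 - 19t for integer t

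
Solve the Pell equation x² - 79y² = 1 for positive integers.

We seek the smallest positive integers (x, y) with x² - 79y² = 1, i.e., x² = 79y² + 1.
Try successive y values:
y = 1: x² = 79·1² + 1 = 80, not a perfect square
y = 2: x² = 79·2² + 1 = 317, not a perfect square
y = 3: x² = 79·3² + 1 = 712, not a perfect square
... continuing the search (or via continued fractions) ...
y = 9: x² = 79·9² + 1 = 6400, x = 80 ✓

Verify: 80² - 79·9² = 6400 - 6399 = 1 ✓

x = 80, y = 9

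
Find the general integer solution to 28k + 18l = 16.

Step 1: Compute gcd(28, 18) = 2.
Since 2 divides 16, solutions exist.

Step 2: Find a particular solution using extended Euclidean algorithm.
We get k₀ = 16, l₀ = -24.
Check: 28*16 + 18*-24 = 16 = 16 ✓

Step 3: Write the general solution.
k = 16 + (18/2)t = 16 + 9t
l = -24 - (28/2)t = -24 - 14t
for any integer t.

k = 16 + 9t, l = -24 - 14t for integer t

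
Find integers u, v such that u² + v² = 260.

We need to find integers u, v > 0 such that u² + v² = 260.
Trying u = 2: v² = 260 - 2² = 260 - 4 = 256
v = 16
Check: 2² + 16² = 4 + 256 = 260 ✓

260 = 2² + 16²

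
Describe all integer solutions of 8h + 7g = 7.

Step 1: Compute gcd(8, 7) = 1.
Since 1 divides 7, solutions exist.

Step 2: Find a particular solution using extended Euclidean algorithm.
We get h₀ = 7, g₀ = -7.
Check: 8*7 + 7*-7 = 7 = 7 ✓

Step 3: Write the general solution.
h = 7 + (7/1)t = 7 + 7t
g = -7 - (8/1)t = -7 - 8t
for any integer t.

h = 7 + 7t, g = -7 - 8t for integer t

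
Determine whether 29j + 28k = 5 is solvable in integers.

Step 1: Compute gcd(29, 28).
gcd(29, 28) = 1

Step 2: Check divisibility.
Does 1 divide 5? 5 = 1 x 5, so yes.

By the theorem on linear Diophantine equations, 29j + 28k = 5 has integer solutions if and only if gcd(29, 28) divides 5. Since 1 | 5, solutions exist.

Yes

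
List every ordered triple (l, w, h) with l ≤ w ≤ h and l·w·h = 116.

Iterate l from 1 to ⌊116^(1/3)⌋. For each l dividing 116, iterate w ≥ l with w dividing 116/l, and set h = 116/(l·w).
Triples found (4): (1×1×116), (1×2×58), (1×4×29), (2×2×29)

(1×1×116), (1×2×58), (1×4×29), (2×2×29)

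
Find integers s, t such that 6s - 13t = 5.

Step 1: Check solvability.
gcd(6, 13) = 1
Since 1 divides 5, solutions exist.

Step 2: Apply extended Euclidean algorithm to find gcd.
We find integers such that 6*x0 + 13*y0 = 1

Step 3: Scale the particular solution.
Multiply by 5/1 = 5:
s = -10, t = -5

Step 4: Verify.
6*(-10) - 13*(-5) = 5 = 5 ✓

s = -10, t = -5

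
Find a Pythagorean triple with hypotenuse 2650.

We need a² + b² = 2650² = 7022500.
Trying: 714² + 2552² = 509796 + 6512704 = 7022500 ✓

(714, 2552, 2650)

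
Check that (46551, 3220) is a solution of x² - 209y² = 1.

Compute x² = 46551² = 2166995601
Compute 209y² = 209·3220² = 209·10368400 = 2166995600
x² - 209y² = 2166995601 - 2166995600 = 1
Since this equals 1, (46551, 3220) is a solution.

Yes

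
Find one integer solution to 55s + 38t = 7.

Step 1: Check solvability.
gcd(55, 38) = 1
Since 1 divides 7, solutions exist.

Step 2: Apply extended Euclidean algorithm to find gcd.
We find integers such that 55*x0 + 38*y0 = 1

Step 3: Scale the particular solution.
Multiply by 7/1 = 7:
s = 63, t = -91

Step 4: Verify.
55*(63) + 38*(-91) = 7 = 7 ✓

s = 63, t = -91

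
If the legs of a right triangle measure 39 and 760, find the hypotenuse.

c² = a² + b² = 39² + 760² = 1521 + 577600 = 579121
c = 761

761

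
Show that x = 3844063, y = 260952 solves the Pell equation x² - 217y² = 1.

Compute x² = 3844063² = 14776820347969
Compute 217y² = 217·260952² = 217·68095946304 = 14776820347968
x² - 217y² = 14776820347969 - 14776820347968 = 1
Since this equals 1, (3844063, 260952) is a solution.

Yes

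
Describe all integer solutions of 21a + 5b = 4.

Step 1: Compute gcd(21, 5) = 1.
Since 1 divides 4, solutions exist.

Step 2: Find a particular solution using extended Euclidean algorithm.
We get a₀ = 4, b₀ = -16.
Check: 21*4 + 5*-16 = 4 = 4 ✓

Step 3: Write the general solution.
a = 4 + (5/1)t = 4 + 5t
b = -16 - (21/1)t = -16 - 21t
for any integer t.

a = 4 + 5t, b = -16 - 21t for integer t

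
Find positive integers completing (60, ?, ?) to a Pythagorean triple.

We need the other leg and hypotenuse such that 60² + x² = c².
Take x = 91, c = 109: 60² + 91² = 3600 + 8281 = 11881 = 109² ✓
Triple: (91, 60, 109)

(91, 60, 109)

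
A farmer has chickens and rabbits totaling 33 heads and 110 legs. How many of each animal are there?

Let c = chickens, r = rabbits.
Heads: c + r = 33
Legs: 2c + 4r = 110
From the first equation, c = 33 - r. Substitute:
2(33 - r) + 4r = 110
66 + 2r = 110
r = (110 - 66)/2 = 22
c = 33 - 22 = 11

Chickens: 11, Rabbits: 22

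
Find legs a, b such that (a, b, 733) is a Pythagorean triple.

We need a² + b² = 733² = 537289.
Trying: 725² + 108² = 525625 + 11664 = 537289 ✓

(725, 108, 733)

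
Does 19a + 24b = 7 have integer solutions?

Step 1: Compute gcd(19, 24).
gcd(19, 24) = 1

Step 2: Check divisibility.
Does 1 divide 7? 7 = 1 x 7, so yes.

By the theorem on linear Diophantine equations, 19a + 24b = 7 has integer solutions if and only if gcd(19, 24) divides 7. Since 1 | 7, solutions exist.

Yes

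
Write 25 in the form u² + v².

We need to find integers u, v > 0 such that u² + v² = 25.
Trying u = 3: v² = 25 - 3² = 25 - 9 = 16
v = 4
Check: 3² + 4² = 9 + 16 = 25 ✓

25 = 3² + 4²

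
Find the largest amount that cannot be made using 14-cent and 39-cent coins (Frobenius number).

For two coprime denominations a and b, the Frobenius number (largest value not representable as a non-negative combination) is ab - a - b.
Here gcd(14, 39) = 1, so they are coprime.
F(14, 39) = 14·39 - 14 - 39 = 546 - 53 = 493

493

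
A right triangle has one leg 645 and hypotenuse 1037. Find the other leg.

b² = c² - a² = 1075369 - 416025 = 659344
b = 812

812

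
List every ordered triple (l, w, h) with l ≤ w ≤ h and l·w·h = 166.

Iterate l from 1 to ⌊166^(1/3)⌋. For each l dividing 166, iterate w ≥ l with w dividing 166/l, and set h = 166/(l·w).
Triples found (2): (1×1×166), (1×2×83)

(1×1×166), (1×2×83)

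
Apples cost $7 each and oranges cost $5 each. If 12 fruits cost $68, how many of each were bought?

Let a = apples, o = oranges.
a + o = 12
7a + 5o = 68
Substitute o = 12 - a:
7a + 5(12 - a) = 68
(7 - 5)a = 68 - 60
2a = 8
a = 4, o = 12 - 4 = 8

Apples: 4, Oranges: 8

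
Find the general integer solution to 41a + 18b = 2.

Step 1: Compute gcd(41, 18) = 1.
Since 1 divides 2, solutions exist.

Step 2: Find a particular solution using extended Euclidean algorithm.
We get a₀ = -14, b₀ = 32.
Check: 41*-14 + 18*32 = 2 = 2 ✓

Step 3: Write the general solution.
a = -14 + (18/1)t = -14 + 18t
b = 32 - (41/1)t = 32 - 41t
for any integer t.

a = -14 + 18t, b = 32 - 41t for integer t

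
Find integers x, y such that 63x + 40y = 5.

Step 1: Check solvability.
gcd(63, 40) = 1
Since 1 divides 5, solutions exist.

Step 2: Apply extended Euclidean algorithm to find gcd.
We find integers such that 63*x0 + 40*y0 = 1

Step 3: Scale the particular solution.
Multiply by 5/1 = 5:
x = 35, y = -55

Step 4: Verify.
63*(35) + 40*(-55) = 5 = 5 ✓

x = 35, y = -55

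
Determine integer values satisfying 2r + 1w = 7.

Step 1: Check solvability.
gcd(2, 1) = 1
Since 1 divides 7, solutions exist.

Step 2: Apply extended Euclidean algorithm to find gcd.
We find integers such that 2*x0 + 1*y0 = 1

Step 3: Scale the particular solution.
Multiply by 7/1 = 7:
r = 0, w = 7

Step 4: Verify.
2*(0) + 1*(7) = 7 = 7 ✓

r = 0, w = 7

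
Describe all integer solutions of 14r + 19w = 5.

Step 1: Compute gcd(14, 19) = 1.
Since 1 divides 5, solutions exist.

Step 2: Find a particular solution using extended Euclidean algorithm.
We get r₀ = -20, w₀ = 15.
Check: 14*-20 + 19*15 = 5 = 5 ✓

Step 3: Write the general solution.
r = -20 + (19/1)t = -20 + 19t
w = 15 - (14/1)t = 15 - 14t
for any integer t.

r = -20 + 19t, w = 15 - 14t for integer t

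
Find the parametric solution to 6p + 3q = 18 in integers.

Step 1: Compute gcd(6, 3) = 3.
Since 3 divides 18, solutions exist.

Step 2: Find a particular solution using extended Euclidean algorithm.
We get p₀ = 0, q₀ = 6.
Check: 6*0 + 3*6 = 18 = 18 ✓

Step 3: Write the general solution.
p = 0 + (3/3)t = 0 + 1t
q = 6 - (6/3)t = 6 - 2t
for any integer t.

p = 0 + 1t, q = 6 - 2t for integer t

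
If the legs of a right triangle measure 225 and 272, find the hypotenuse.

c² = a² + b² = 225² + 272² = 50625 + 73984 = 124609
c = 353

353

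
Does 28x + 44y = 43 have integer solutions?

Step 1: Compute gcd(28, 44).
gcd(28, 44) = 4

Step 2: Check divisibility.
Does 4 divide 43? 43 = 4 x 10 + 3, so no.

By the theorem on linear Diophantine equations, 28x + 44y = 43 has integer solutions if and only if gcd(28, 44) divides 43. Since 4 does not divide 43, no solutions exist.

No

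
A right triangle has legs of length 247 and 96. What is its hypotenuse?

c² = a² + b² = 247² + 96² = 61009 + 9216 = 70225
c = 265

265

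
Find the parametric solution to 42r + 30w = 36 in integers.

Step 1: Compute gcd(42, 30) = 6.
Since 6 divides 36, solutions exist.

Step 2: Find a particular solution using extended Euclidean algorithm.
We get r₀ = -12, w₀ = 18.
Check: 42*-12 + 30*18 = 36 = 36 ✓

Step 3: Write the general solution.
r = -12 + (30/6)t = -12 + 5t
w = 18 - (42/6)t = 18 - 7t
for any integer t.

r = -12 + 5t, w = 18 - 7t for integer t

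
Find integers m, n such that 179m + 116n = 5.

Step 1: Check solvability.
gcd(179, 116) = 1
Since 1 divides 5, solutions exist.

Step 2: Apply extended Euclidean algorithm to find gcd.
We find integers such that 179*x0 + 116*y0 = 1

Step 3: Scale the particular solution.
Multiply by 5/1 = 5:
m = 175, n = -270

Step 4: Verify.
179*(175) + 116*(-270) = 5 = 5 ✓

m = 175, n = -270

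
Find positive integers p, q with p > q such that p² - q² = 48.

Factor: p² - q² = (p+q)(p-q) = 48.
We need two factors of 48 with the same parity.
Use p+q = 24 and p-q = 2 (product 24·2 = 48).
Adding: 2p = 26, so p = 13.
Subtracting: 2q = 22, so q = 11.
Check: 13² - 11² = 169 - 121 = 48 ✓

p = 13, q = 11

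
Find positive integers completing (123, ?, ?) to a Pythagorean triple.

We need the other leg and hypotenuse such that 123² + x² = c².
Take x = 836, c = 845: 123² + 836² = 15129 + 698896 = 714025 = 845² ✓
Triple: (123, 836, 845)

(123, 836, 845)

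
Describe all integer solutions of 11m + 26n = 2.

Step 1: Compute gcd(11, 26) = 1.
Since 1 divides 2, solutions exist.

Step 2: Find a particular solution using extended Euclidean algorithm.
We get m₀ = -14, n₀ = 6.
Check: 11*-14 + 26*6 = 2 = 2 ✓

Step 3: Write the general solution.
m = -14 + (26/1)t = -14 + 26t
n = 6 - (11/1)t = 6 - 11t
for any integer t.

m = -14 + 26t, n = 6 - 11t for integer t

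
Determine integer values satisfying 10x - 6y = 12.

Step 1: Check solvability.
gcd(10, 6) = 2
Since 2 divides 12, solutions exist.

Step 2: Apply extended Euclidean algorithm to find gcd.
We find integers such that 10*x0 + 6*y0 = 2

Step 3: Scale the particular solution.
Multiply by 12/2 = 6:
x = -6, y = -12

Step 4: Verify.
10*(-6) - 6*(-12) = 12 = 12 ✓

x = -6, y = -12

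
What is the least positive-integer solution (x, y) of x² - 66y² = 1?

We seek the smallest positive integers (x, y) with x² - 66y² = 1, i.e., x² = 66y² + 1.
Try successive y values:
y = 1: x² = 66·1² + 1 = 67, not a perfect square
y = 2: x² = 66·2² + 1 = 265, not a perfect square
y = 3: x² = 66·3² + 1 = 595, not a perfect square
... continuing the search (or via continued fractions) ...
y = 8: x² = 66·8² + 1 = 4225, x = 65 ✓

Verify: 65² - 66·8² = 4225 - 4224 = 1 ✓

x = 65, y = 8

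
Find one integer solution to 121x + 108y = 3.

Step 1: Check solvability.
gcd(121, 108) = 1
Since 1 divides 3, solutions exist.

Step 2: Apply extended Euclidean algorithm to find gcd.
We find integers such that 121*x0 + 108*y0 = 1

Step 3: Scale the particular solution.
Multiply by 3/1 = 3:
x = 75, y = -84

Step 4: Verify.
121*(75) + 108*(-84) = 3 = 3 ✓

x = 75, y = -84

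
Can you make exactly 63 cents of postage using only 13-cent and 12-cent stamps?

We need non-negative x, y with 13x + 12y = 63.
gcd(13, 12) = 1 divides 63, so integer solutions exist.
Search for a non-negative one: x = 3 gives 12y = 63 - 39 = 24, so y = 2.
Check: 13·3 + 12·2 = 63 ✓

Yes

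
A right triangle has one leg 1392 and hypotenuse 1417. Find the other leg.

a² = c² - b² = 2007889 - 1937664 = 70225
a = 265

265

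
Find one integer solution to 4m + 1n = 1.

Step 1: Check solvability.
gcd(4, 1) = 1
Since 1 divides 1, solutions exist.

Step 2: Apply extended Euclidean algorithm to find gcd.
We find integers such that 4*x0 + 1*y0 = 1

Step 3: Scale the particular solution.
Multiply by 1/1 = 1:
m = 0, n = 1

Step 4: Verify.
4*(0) + 1*(1) = 1 = 1 ✓

m = 0, n = 1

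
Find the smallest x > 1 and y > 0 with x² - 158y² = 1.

We seek the smallest positive integers (x, y) with x² - 158y² = 1, i.e., x² = 158y² + 1.
Try successive y values:
y = 1: x² = 158·1² + 1 = 159, not a perfect square
y = 2: x² = 158·2² + 1 = 633, not a perfect square
y = 3: x² = 158·3² + 1 = 1423, not a perfect square
... continuing the search (or via continued fractions) ...
y = 616: x² = 158·616² + 1 = 59954049, x = 7743 ✓

Verify: 7743² - 158·616² = 59954049 - 59954048 = 1 ✓

x = 7743, y = 616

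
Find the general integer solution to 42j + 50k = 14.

Step 1: Compute gcd(42, 50) = 2.
Since 2 divides 14, solutions exist.

Step 2: Find a particular solution using extended Euclidean algorithm.
We get j₀ = 42, k₀ = -35.
Check: 42*42 + 50*-35 = 14 = 14 ✓

Step 3: Write the general solution.
j = 42 + (50/2)t = 42 + 25t
k = -35 - (42/2)t = -35 - 21t
for any integer t.

j = 42 + 25t, k = -35 - 21t for integer t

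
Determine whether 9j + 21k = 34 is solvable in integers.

Step 1: Compute gcd(9, 21).
gcd(9, 21) = 3

Step 2: Check divisibility.
Does 3 divide 34? 34 = 3 x 11 + 1, so no.

By the theorem on linear Diophantine equations, 9j + 21k = 34 has integer solutions if and only if gcd(9, 21) divides 34. Since 3 does not divide 34, no solutions exist.

No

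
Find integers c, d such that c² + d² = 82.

We need to find integers c, d > 0 such that c² + d² = 82.
Trying c = 1: d² = 82 - 1² = 82 - 1 = 81
d = 9
Check: 1² + 9² = 1 + 81 = 82 ✓

82 = 1² + 9²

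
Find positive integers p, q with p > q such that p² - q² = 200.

Factor: p² - q² = (p+q)(p-q) = 200.
We need two factors of 200 with the same parity.
Use p+q = 100 and p-q = 2 (product 100·2 = 200).
Adding: 2p = 102, so p = 51.
Subtracting: 2q = 98, so q = 49.
Check: 51² - 49² = 2601 - 2401 = 200 ✓

p = 51, q = 49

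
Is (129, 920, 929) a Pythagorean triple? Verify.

Compute a² + b² = 129² + 920² = 16641 + 846400 = 863041
Compute c² = 929² = 863041
Since 863041 = 863041, confirmed.

Yes, it is a Pythagorean triple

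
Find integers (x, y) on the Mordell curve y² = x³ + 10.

Try small integer x values and check whether x³ + 10 is a perfect square.
x = -1: x³ + 10 = -1³ + 10 = -1 + 10 = 9
Is 9 a perfect square? 3² = 9 ✓
So (x, y) = (-1, 3) is a solution.

x = -1, y = 3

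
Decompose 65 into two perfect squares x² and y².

We need to find integers x, y > 0 such that x² + y² = 65.
Trying x = 1: y² = 65 - 1² = 65 - 1 = 64
y = 8
Check: 1² + 8² = 1 + 64 = 65 ✓

65 = 1² + 8²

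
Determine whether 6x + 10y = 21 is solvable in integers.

Step 1: Compute gcd(6, 10).
gcd(6, 10) = 2

Step 2: Check divisibility.
Does 2 divide 21? 21 = 2 x 10 + 1, so no.

By the theorem on linear Diophantine equations, 6x + 10y = 21 has integer solutions if and only if gcd(6, 10) divides 21. Since 2 does not divide 21, no solutions exist.

No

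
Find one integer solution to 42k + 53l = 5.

Step 1: Check solvability.
gcd(42, 53) = 1
Since 1 divides 5, solutions exist.

Step 2: Apply extended Euclidean algorithm to find gcd.
We find integers such that 42*x0 + 53*y0 = 1

Step 3: Scale the particular solution.
Multiply by 5/1 = 5:
k = 120, l = -95

Step 4: Verify.
42*(120) + 53*(-95) = 5 = 5 ✓

k = 120, l = -95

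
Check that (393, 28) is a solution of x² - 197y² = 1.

Compute x² = 393² = 154449
Compute 197y² = 197·28² = 197·784 = 154448
x² - 197y² = 154449 - 154448 = 1
Since this equals 1, (393, 28) is a solution.

Yes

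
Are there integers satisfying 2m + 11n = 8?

Step 1: Compute gcd(2, 11).
gcd(2, 11) = 1

Step 2: Check divisibility.
Does 1 divide 8? 8 = 1 x 8, so yes.

By the theorem on linear Diophantine equations, 2m + 11n = 8 has integer solutions if and only if gcd(2, 11) divides 8. Since 1 | 8, solutions exist.

Yes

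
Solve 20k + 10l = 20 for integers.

Step 1: Check solvability.
gcd(20, 10) = 10
Since 10 divides 20, solutions exist.

Step 2: Apply extended Euclidean algorithm to find gcd.
We find integers such that 20*x0 + 10*y0 = 10

Step 3: Scale the particular solution.
Multiply by 20/10 = 2:
k = 0, l = 2

Step 4: Verify.
20*(0) + 10*(2) = 20 = 20 ✓

k = 0, l = 2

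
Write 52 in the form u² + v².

We need to find integers u, v > 0 such that u² + v² = 52.
Trying u = 4: v² = 52 - 4² = 52 - 16 = 36
v = 6
Check: 4² + 6² = 16 + 36 = 52 ✓

52 = 4² + 6²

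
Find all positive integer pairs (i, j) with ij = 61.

The positive divisors of 61 are: 1, 61.
Each divisor d gives the pair (d, 61/d):
(1, 61), (61, 1)

(1, 61), (61, 1)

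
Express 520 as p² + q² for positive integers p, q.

We need to find integers p, q > 0 such that p² + q² = 520.
Trying p = 6: q² = 520 - 6² = 520 - 36 = 484
q = 22
Check: 6² + 22² = 36 + 484 = 520 ✓

520 = 6² + 22²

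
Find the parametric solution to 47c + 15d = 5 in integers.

Step 1: Compute gcd(47, 15) = 1.
Since 1 divides 5, solutions exist.

Step 2: Find a particular solution using extended Euclidean algorithm.
We get c₀ = -35, d₀ = 110.
Check: 47*-35 + 15*110 = 5 = 5 ✓

Step 3: Write the general solution.
c = -35 + (15/1)t = -35 + 15t
d = 110 - (47/1)t = 110 - 47t
for any integer t.

c = -35 + 15t, d = 110 - 47t for integer t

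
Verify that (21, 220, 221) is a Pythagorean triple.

Compute a² + b²:
21² + 220² = 441 + 48400 = 48841
Compute c²:
221² = 48841
Since 48841 = 48841, it is a Pythagorean triple.

Yes, it is a Pythagorean triple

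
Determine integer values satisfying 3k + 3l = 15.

Step 1: Check solvability.
gcd(3, 3) = 3
Since 3 divides 15, solutions exist.

Step 2: Apply extended Euclidean algorithm to find gcd.
We find integers such that 3*x0 + 3*y0 = 3

Step 3: Scale the particular solution.
Multiply by 15/3 = 5:
k = 0, l = 5

Step 4: Verify.
3*(0) + 3*(5) = 15 = 15 ✓

k = 0, l = 5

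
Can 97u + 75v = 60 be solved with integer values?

Step 1: Compute gcd(97, 75).
gcd(97, 75) = 1

Step 2: Check divisibility.
Does 1 divide 60? 60 = 1 x 60, so yes.

By the theorem on linear Diophantine equations, 97u + 75v = 60 has integer solutions if and only if gcd(97, 75) divides 60. Since 1 | 60, solutions exist.

Yes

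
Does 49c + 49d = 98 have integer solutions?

Step 1: Compute gcd(49, 49).
gcd(49, 49) = 49

Step 2: Check divisibility.
Does 49 divide 98? 98 = 49 x 2, so yes.

By the theorem on linear Diophantine equations, 49c + 49d = 98 has integer solutions if and only if gcd(49, 49) divides 98. Since 49 | 98, solutions exist.

Yes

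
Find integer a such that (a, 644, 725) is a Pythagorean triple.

a² = c² - b² = 725² - 644² = 525625 - 414736 = 110889
a = sqrt(110889) = 333

333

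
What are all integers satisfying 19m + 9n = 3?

Step 1: Compute gcd(19, 9) = 1.
Since 1 divides 3, solutions exist.

Step 2: Find a particular solution using extended Euclidean algorithm.
We get m₀ = 3, n₀ = -6.
Check: 19*3 + 9*-6 = 3 = 3 ✓

Step 3: Write the general solution.
m = 3 + (9/1)t = 3 + 9t
n = -6 - (19/1)t = -6 - 19t
for any integer t.

m = 3 + 9t, n = -6 - 19t for integer t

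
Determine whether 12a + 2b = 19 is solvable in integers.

Step 1: Compute gcd(12, 2).
gcd(12, 2) = 2

Step 2: Check divisibility.
Does 2 divide 19? 19 = 2 x 9 + 1, so no.

By the theorem on linear Diophantine equations, 12a + 2b = 19 has integer solutions if and only if gcd(12, 2) divides 19. Since 2 does not divide 19, no solutions exist.

No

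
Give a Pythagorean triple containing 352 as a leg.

We need the other leg and hypotenuse such that 352² + x² = c².
Take x = 135, c = 377: 352² + 135² = 123904 + 18225 = 142129 = 377² ✓
Triple: (135, 352, 377)

(135, 352, 377)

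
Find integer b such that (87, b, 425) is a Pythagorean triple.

b² = c² - a² = 425² - 87² = 180625 - 7569 = 173056
b = sqrt(173056) = 416

416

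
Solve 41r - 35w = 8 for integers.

Step 1: Check solvability.
gcd(41, 35) = 1
Since 1 divides 8, solutions exist.

Step 2: Apply extended Euclidean algorithm to find gcd.
We find integers such that 41*x0 + 35*y0 = 1

Step 3: Scale the particular solution.
Multiply by 8/1 = 8:
r = 48, w = 56

Step 4: Verify.
41*(48) - 35*(56) = 8 = 8 ✓

r = 48, w = 56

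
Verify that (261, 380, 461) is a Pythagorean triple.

Compute a² + b²:
261² + 380² = 68121 + 144400 = 212521
Compute c²:
461² = 212521
Since 212521 = 212521, it is a Pythagorean triple.

Yes, it is a Pythagorean triple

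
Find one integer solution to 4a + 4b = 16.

Step 1: Check solvability.
gcd(4, 4) = 4
Since 4 divides 16, solutions exist.

Step 2: Apply extended Euclidean algorithm to find gcd.
We find integers such that 4*x0 + 4*y0 = 4

Step 3: Scale the particular solution.
Multiply by 16/4 = 4:
a = 0, b = 4

Step 4: Verify.
4*(0) + 4*(4) = 16 = 16 ✓

a = 0, b = 4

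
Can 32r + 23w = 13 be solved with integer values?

Step 1: Compute gcd(32, 23).
gcd(32, 23) = 1

Step 2: Check divisibility.
Does 1 divide 13? 13 = 1 x 13, so yes.

By the theorem on linear Diophantine equations, 32r + 23w = 13 has integer solutions if and only if gcd(32, 23) divides 13. Since 1 | 13, solutions exist.

Yes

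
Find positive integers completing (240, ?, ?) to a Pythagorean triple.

We need the other leg and hypotenuse such that 240² + x² = c².
Take x = 54, c = 246: 240² + 54² = 57600 + 2916 = 60516 = 246² ✓
Triple: (54, 240, 246)

(54, 240, 246)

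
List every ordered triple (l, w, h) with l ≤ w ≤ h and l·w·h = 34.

Iterate l from 1 to ⌊34^(1/3)⌋. For each l dividing 34, iterate w ≥ l with w dividing 34/l, and set h = 34/(l·w).
Triples found (2): (1×1×34), (1×2×17)

(1×1×34), (1×2×17)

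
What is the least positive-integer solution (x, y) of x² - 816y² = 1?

We seek the smallest positive integers (x, y) with x² - 816y² = 1, i.e., x² = 816y² + 1.
Try successive y values:
y = 1: x² = 816·1² + 1 = 817, not a perfect square
y = 2: x² = 816·2² + 1 = 3265, not a perfect square
y = 3: x² = 816·3² + 1 = 7345, not a perfect square
... continuing the search (or via continued fractions) ...
y = 175: x² = 816·175² + 1 = 24990001, x = 4999 ✓

Verify: 4999² - 816·175² = 24990001 - 24990000 = 1 ✓

x = 4999, y = 175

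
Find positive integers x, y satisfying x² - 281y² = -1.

We need x² = 281y² - 1. Try successive y:
y = 1: x² = 281·1² - 1 = 280, not a perfect square
y = 2: x² = 281·2² - 1 = 1123, not a perfect square
y = 3: x² = 281·3² - 1 = 2528, not a perfect square
...
y = 63445: x² = 281·63445² - 1 = 1131100315024 = 1063532² ✓
Check: 1063532² - 281·63445² = 1131100315024 - 1131100315025 = -1 ✓

x = 1063532, y = 63445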